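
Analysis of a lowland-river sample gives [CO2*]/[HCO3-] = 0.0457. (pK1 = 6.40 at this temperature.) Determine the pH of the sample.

pH = 7.74

From K1 = [H⁺][HCO3-]/[CO2*]:  pH = pK1 − log₁₀([CO2*]/[HCO3-])
log₁₀(0.0457) = -1.340
pH = 6.40 − (-1.340) = 7.74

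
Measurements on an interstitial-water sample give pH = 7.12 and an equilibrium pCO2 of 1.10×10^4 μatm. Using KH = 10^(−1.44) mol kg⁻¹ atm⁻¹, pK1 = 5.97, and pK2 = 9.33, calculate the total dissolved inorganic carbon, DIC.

DIC = 6.08 mmol/kg

[CO2*] = KH · pCO2 = 10^(−1.44) × 1.10×10^4×10^-6 = 3.994×10^-4 mol/kg
α₀ = 1/(1 + K1/[H⁺] + K1K2/[H⁺]²) = 1/(1 + 10^+1.15 + 10^-1.06) = 0.06574
DIC = [CO2*]/α₀ = 3.994×10^-4 / 0.06574 = 6.08 mmol/kg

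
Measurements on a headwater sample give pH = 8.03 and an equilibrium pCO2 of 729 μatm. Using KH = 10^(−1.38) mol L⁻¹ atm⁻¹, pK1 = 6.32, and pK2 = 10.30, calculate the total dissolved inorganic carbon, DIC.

[CO2*] = KH · pCO2 = 10^(−1.38) × 729×10^-6 = 3.039×10^-5 mol/L
α₀ = 1/(1 + K1/[H⁺] + K1K2/[H⁺]²) = 1/(1 + 10^+1.71 + 10^-0.56) = 0.01903
DIC = [CO2*]/α₀ = 3.039×10^-5 / 0.01903 = 1.60 mmol/L

DIC = 1.60 mmol/L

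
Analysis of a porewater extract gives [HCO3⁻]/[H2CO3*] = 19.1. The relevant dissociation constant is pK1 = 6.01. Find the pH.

From K1 = [H⁺][HCO3⁻]/[H2CO3*]:  pH = pK1 + log₁₀([HCO3⁻]/[H2CO3*])
log₁₀(19.1) = +1.281
pH = 6.01 + (+1.281) = 7.29

pH = 7.29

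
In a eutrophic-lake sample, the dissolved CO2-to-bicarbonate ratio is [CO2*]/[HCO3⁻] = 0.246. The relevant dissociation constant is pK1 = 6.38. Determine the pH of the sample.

From K1 = [H⁺][HCO3⁻]/[CO2*]:  pH = pK1 − log₁₀([CO2*]/[HCO3⁻])
log₁₀(0.246) = -0.609
pH = 6.38 − (-0.609) = 6.99

pH = 6.99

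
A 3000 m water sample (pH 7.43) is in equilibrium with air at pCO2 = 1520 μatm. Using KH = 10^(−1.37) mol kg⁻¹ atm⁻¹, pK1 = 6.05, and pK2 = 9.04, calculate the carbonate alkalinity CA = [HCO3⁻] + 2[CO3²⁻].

[CO2*] = KH · pCO2 = 10^(−1.37) × 1520×10^-6 = 6.484×10^-5 mol/kg
α₀ = 1/(1 + K1/[H⁺] + K1K2/[H⁺]²) = 1/(1 + 10^+1.38 + 10^-0.23) = 0.03910
DIC = [CO2*]/α₀ = 6.484×10^-5 / 0.03910 = 1.658 mmol/kg
CA = (α₁ + 2α₂)·DIC = (0.9379 + 2×0.02302) × 1.658 = 1.63 mmol/kg

CA = 1.63 mmol/kg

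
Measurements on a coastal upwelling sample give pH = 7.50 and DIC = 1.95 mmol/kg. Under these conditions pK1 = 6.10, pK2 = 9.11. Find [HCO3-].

α₁ = 1 / (1 + [H⁺]/K1 + K2/[H⁺]) = 1 / (1 + 10^-1.40 + 10^-1.61)
   = 1 / (1 + 0.039811 + 0.024547) = 1/1.0644 = 0.9395
[HCO3⁻] = α₁ × DIC = 0.9395 × 1.95 = 1.83 mmol/kg

[HCO3⁻] = 1.83 mmol/kg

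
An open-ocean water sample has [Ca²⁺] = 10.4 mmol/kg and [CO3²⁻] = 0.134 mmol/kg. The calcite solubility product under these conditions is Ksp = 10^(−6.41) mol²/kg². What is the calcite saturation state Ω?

Ksp = 10^(−6.41) = 3.890×10^-7
Ω = [Ca²⁺][CO3²⁻]/Ksp = (10.4×10^-3)(0.134×10^-3) / 3.890×10^-7 = 3.58

Ω = 3.58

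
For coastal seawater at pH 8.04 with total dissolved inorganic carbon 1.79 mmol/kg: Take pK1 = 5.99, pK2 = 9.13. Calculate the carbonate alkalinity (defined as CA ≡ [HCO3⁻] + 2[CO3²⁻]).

CA = [HCO3⁻] + 2[CO3²⁻] = (α₁ + 2α₂)·DIC
At pH 8.04: [H⁺]/K1 = 10^-2.05 = 0.0089125, K2/[H⁺] = 10^-1.09 = 0.081283
α₁ = 1/(1 + 0.0089125 + 0.081283) = 1/1.0902 = 0.9173; α₂ = α₁·K2/[H⁺] = 0.07456
α₁ + 2α₂ = 1.0664
CA = 1.0664 × 1.79 = 1.91 mmol/kg

CA = 1.91 mmol/kg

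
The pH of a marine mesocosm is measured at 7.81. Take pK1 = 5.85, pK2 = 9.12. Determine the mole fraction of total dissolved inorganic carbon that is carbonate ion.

α₂ = 1 / (1 + [H⁺]/K2 + [H⁺]²/(K1K2)) = 1 / (1 + 10^+1.31 + 10^-0.65)
   = 1 / (1 + 20.417 + 0.22387) = 1/21.641 = 0.04621

α₂ = 0.0462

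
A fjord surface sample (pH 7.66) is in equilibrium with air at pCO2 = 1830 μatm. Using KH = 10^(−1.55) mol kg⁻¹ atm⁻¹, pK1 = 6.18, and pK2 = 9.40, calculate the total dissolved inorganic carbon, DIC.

[CO2*] = KH · pCO2 = 10^(−1.55) × 1830×10^-6 = 5.158×10^-5 mol/kg
α₀ = 1/(1 + K1/[H⁺] + K1K2/[H⁺]²) = 1/(1 + 10^+1.48 + 10^-0.26) = 0.03150
DIC = [CO2*]/α₀ = 5.158×10^-5 / 0.03150 = 1.64 mmol/kg

DIC = 1.64 mmol/kg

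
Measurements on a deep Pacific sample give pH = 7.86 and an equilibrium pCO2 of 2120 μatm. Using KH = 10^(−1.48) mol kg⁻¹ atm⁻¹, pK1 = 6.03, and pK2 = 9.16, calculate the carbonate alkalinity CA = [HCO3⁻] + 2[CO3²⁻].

CA = 5.22 mmol/kg

[CO2*] = KH · pCO2 = 10^(−1.48) × 2120×10^-6 = 7.020×10^-5 mol/kg
α₀ = 1/(1 + K1/[H⁺] + K1K2/[H⁺]²) = 1/(1 + 10^+1.83 + 10^+0.53) = 0.01389
DIC = [CO2*]/α₀ = 7.020×10^-5 / 0.01389 = 5.054 mmol/kg
CA = (α₁ + 2α₂)·DIC = (0.9390 + 2×0.04706) × 5.054 = 5.22 mmol/kg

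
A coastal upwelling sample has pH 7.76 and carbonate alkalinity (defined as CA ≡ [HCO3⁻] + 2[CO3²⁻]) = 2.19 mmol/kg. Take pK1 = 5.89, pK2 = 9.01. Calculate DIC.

CA = [HCO3⁻] + 2[CO3²⁻] = (α₁ + 2α₂)·DIC
At pH 7.76: [H⁺]/K1 = 10^-1.87 = 0.013490, K2/[H⁺] = 10^-1.25 = 0.056234
α₁ = 1/(1 + 0.013490 + 0.056234) = 1/1.0697 = 0.9348; α₂ = α₁·K2/[H⁺] = 0.05257
α₁ + 2α₂ = 1.0400
DIC = CA / (α₁ + 2α₂) = 2.19 / 1.0400 = 2.11 mmol/kg

DIC = 2.11 mmol/kg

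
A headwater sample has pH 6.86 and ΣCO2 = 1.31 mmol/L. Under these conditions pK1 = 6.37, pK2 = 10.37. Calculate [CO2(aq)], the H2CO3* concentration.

α₀ = 1 / (1 + K1/[H⁺] + K1K2/[H⁺]²) = 1 / (1 + 10^+0.49 + 10^-3.02)
   = 1 / (1 + 3.0903 + 0.00095499) = 1/4.0913 = 0.2444
[CO2*] = α₀ × DIC = 0.2444 × 1.31 = 0.320 mmol/L

[CO2*] = 0.320 mmol/L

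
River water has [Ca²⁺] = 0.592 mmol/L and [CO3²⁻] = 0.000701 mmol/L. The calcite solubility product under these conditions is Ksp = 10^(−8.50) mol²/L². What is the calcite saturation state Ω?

Ksp = 10^(−8.50) = 3.162×10^-9
Ω = [Ca²⁺][CO3²⁻]/Ksp = (0.592×10^-3)(0.000701×10^-3) / 3.162×10^-9 = 0.131

Ω = 0.131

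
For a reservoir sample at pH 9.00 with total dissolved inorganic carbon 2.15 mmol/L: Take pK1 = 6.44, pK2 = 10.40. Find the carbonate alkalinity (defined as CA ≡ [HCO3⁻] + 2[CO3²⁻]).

CA = [HCO3⁻] + 2[CO3²⁻] = (α₁ + 2α₂)·DIC
At pH 9.00: [H⁺]/K1 = 10^-2.56 = 0.0027542, K2/[H⁺] = 10^-1.40 = 0.039811
α₁ = 1/(1 + 0.0027542 + 0.039811) = 1/1.0426 = 0.9592; α₂ = α₁·K2/[H⁺] = 0.03819
α₁ + 2α₂ = 1.0355
CA = 1.0355 × 2.15 = 2.23 mmol/L

CA = 2.23 mmol/L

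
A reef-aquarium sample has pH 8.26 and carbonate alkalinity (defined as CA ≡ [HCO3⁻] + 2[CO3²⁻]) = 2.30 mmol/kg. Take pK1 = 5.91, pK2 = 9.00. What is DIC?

DIC = 2.00 mmol/kg

CA = [HCO3⁻] + 2[CO3²⁻] = (α₁ + 2α₂)·DIC
At pH 8.26: [H⁺]/K1 = 10^-2.35 = 0.0044668, K2/[H⁺] = 10^-0.74 = 0.18197
α₁ = 1/(1 + 0.0044668 + 0.18197) = 1/1.1864 = 0.8429; α₂ = α₁·K2/[H⁺] = 0.1534
α₁ + 2α₂ = 1.1496
DIC = CA / (α₁ + 2α₂) = 2.30 / 1.1496 = 2.00 mmol/kg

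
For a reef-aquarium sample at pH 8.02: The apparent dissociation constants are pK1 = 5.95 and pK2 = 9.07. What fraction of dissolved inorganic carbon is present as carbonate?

α₂ = 0.0812

α₂ = 1 / (1 + [H⁺]/K2 + [H⁺]²/(K1K2)) = 1 / (1 + 10^+1.05 + 10^-1.02)
   = 1 / (1 + 11.220 + 0.095499) = 1/12.316 = 0.08120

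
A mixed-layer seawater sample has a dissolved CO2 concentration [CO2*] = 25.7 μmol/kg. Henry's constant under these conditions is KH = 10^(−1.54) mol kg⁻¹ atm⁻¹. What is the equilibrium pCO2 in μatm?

KH = 10^(−1.54) = 2.884×10^-2 mol kg⁻¹ atm⁻¹
pCO2 = [CO2*]/KH = 25.7×10^-6 / 2.884×10^-2 = 8.91×10^-4 atm = 891 μatm

pCO2 = 891 μatm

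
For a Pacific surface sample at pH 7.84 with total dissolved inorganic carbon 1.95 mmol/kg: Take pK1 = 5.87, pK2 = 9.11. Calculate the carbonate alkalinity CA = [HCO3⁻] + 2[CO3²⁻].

CA = [HCO3⁻] + 2[CO3²⁻] = (α₁ + 2α₂)·DIC
At pH 7.84: [H⁺]/K1 = 10^-1.97 = 0.010715, K2/[H⁺] = 10^-1.27 = 0.053703
α₁ = 1/(1 + 0.010715 + 0.053703) = 1/1.0644 = 0.9395; α₂ = α₁·K2/[H⁺] = 0.05045
α₁ + 2α₂ = 1.0404
CA = 1.0404 × 1.95 = 2.03 mmol/kg

CA = 2.03 mmol/kg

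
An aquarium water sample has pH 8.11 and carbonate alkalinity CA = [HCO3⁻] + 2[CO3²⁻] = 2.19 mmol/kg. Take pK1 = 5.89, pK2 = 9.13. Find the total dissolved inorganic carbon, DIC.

DIC = 2.03 mmol/kg

CA = [HCO3⁻] + 2[CO3²⁻] = (α₁ + 2α₂)·DIC
At pH 8.11: [H⁺]/K1 = 10^-2.22 = 0.0060256, K2/[H⁺] = 10^-1.02 = 0.095499
α₁ = 1/(1 + 0.0060256 + 0.095499) = 1/1.1015 = 0.9078; α₂ = α₁·K2/[H⁺] = 0.08670
α₁ + 2α₂ = 1.0812
DIC = CA / (α₁ + 2α₂) = 2.19 / 1.0812 = 2.03 mmol/kg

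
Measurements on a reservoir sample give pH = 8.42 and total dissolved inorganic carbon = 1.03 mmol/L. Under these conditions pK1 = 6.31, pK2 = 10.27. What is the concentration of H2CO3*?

[CO2*] = 7.82 μmol/L

α₀ = 1 / (1 + K1/[H⁺] + K1K2/[H⁺]²) = 1 / (1 + 10^+2.11 + 10^+0.26)
   = 1 / (1 + 128.82 + 1.8197) = 1/131.64 = 0.007596
[CO2*] = α₀ × DIC = 0.007596 × 1.03 = 0.00782 mmol/L = 7.82 μmol/L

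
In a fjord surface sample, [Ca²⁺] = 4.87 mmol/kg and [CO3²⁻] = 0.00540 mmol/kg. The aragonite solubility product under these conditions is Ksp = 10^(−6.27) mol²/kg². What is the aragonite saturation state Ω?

Ksp = 10^(−6.27) = 5.370×10^-7
Ω = [Ca²⁺][CO3²⁻]/Ksp = (4.87×10^-3)(0.00540×10^-3) / 5.370×10^-7 = 0.0490

Ω = 0.0490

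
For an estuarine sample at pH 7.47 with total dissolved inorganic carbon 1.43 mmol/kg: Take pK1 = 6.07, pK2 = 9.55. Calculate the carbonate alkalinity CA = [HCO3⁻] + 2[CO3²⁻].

CA = [HCO3⁻] + 2[CO3²⁻] = (α₁ + 2α₂)·DIC
At pH 7.47: [H⁺]/K1 = 10^-1.40 = 0.039811, K2/[H⁺] = 10^-2.08 = 0.0083176
α₁ = 1/(1 + 0.039811 + 0.0083176) = 1/1.0481 = 0.9541; α₂ = α₁·K2/[H⁺] = 0.007936
α₁ + 2α₂ = 0.9700
CA = 0.9700 × 1.43 = 1.39 mmol/kg

CA = 1.39 mmol/kg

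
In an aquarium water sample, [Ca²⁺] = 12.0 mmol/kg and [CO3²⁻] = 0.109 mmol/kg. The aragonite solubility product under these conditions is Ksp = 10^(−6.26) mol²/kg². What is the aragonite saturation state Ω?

Ω = 2.38

Ksp = 10^(−6.26) = 5.495×10^-7
Ω = [Ca²⁺][CO3²⁻]/Ksp = (12.0×10^-3)(0.109×10^-3) / 5.495×10^-7 = 2.38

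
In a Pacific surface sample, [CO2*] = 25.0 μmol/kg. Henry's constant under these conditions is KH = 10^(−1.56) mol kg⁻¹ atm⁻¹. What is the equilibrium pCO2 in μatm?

pCO2 = 908 μatm

KH = 10^(−1.56) = 2.754×10^-2 mol kg⁻¹ atm⁻¹
pCO2 = [CO2*]/KH = 25.0×10^-6 / 2.754×10^-2 = 9.08×10^-4 atm = 908 μatm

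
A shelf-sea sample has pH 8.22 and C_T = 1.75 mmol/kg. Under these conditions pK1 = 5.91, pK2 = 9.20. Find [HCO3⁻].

[HCO3⁻] = 1.58 mmol/kg

α₁ = 1 / (1 + [H⁺]/K1 + K2/[H⁺]) = 1 / (1 + 10^-2.31 + 10^-0.98)
   = 1 / (1 + 0.0048978 + 0.10471) = 1/1.1096 = 0.9012
[HCO3⁻] = α₁ × DIC = 0.9012 × 1.75 = 1.58 mmol/kg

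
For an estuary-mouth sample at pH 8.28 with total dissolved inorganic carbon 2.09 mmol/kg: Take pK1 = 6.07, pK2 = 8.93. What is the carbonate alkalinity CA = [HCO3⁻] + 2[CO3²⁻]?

CA = [HCO3⁻] + 2[CO3²⁻] = (α₁ + 2α₂)·DIC
At pH 8.28: [H⁺]/K1 = 10^-2.21 = 0.0061660, K2/[H⁺] = 10^-0.65 = 0.22387
α₁ = 1/(1 + 0.0061660 + 0.22387) = 1/1.2300 = 0.8130; α₂ = α₁·K2/[H⁺] = 0.1820
α₁ + 2α₂ = 1.1770
CA = 1.1770 × 2.09 = 2.46 mmol/kg

CA = 2.46 mmol/kg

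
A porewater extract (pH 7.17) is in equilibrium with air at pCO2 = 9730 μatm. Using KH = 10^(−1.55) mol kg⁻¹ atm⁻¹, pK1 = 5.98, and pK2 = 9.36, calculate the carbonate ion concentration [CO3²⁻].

[CO2*] = KH · pCO2 = 10^(−1.55) × 9730×10^-6 = 2.742×10^-4 mol/kg
α₀ = 1/(1 + K1/[H⁺] + K1K2/[H⁺]²) = 1/(1 + 10^+1.19 + 10^-1.00) = 0.06028
DIC = [CO2*]/α₀ = 2.742×10^-4 / 0.06028 = 4.549 mmol/kg
[CO3²⁻] = α₂·DIC; α₂ = 0.006028, so [CO3²⁻] = 0.006028 × 4.549 = 0.0274 mmol/kg

[CO3²⁻] = 0.0274 mmol/kg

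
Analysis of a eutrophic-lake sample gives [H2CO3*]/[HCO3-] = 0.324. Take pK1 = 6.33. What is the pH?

pH = 6.82

From K1 = [H⁺][HCO3-]/[H2CO3*]:  pH = pK1 − log₁₀([H2CO3*]/[HCO3-])
log₁₀(0.324) = -0.489
pH = 6.33 − (-0.489) = 6.82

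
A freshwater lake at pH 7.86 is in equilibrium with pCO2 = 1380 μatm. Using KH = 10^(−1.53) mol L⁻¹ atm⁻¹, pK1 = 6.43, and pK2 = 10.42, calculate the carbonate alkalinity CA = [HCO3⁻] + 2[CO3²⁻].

CA = 1.10 mmol/L

[CO2*] = KH · pCO2 = 10^(−1.53) × 1380×10^-6 = 4.073×10^-5 mol/L
α₀ = 1/(1 + K1/[H⁺] + K1K2/[H⁺]²) = 1/(1 + 10^+1.43 + 10^-1.13) = 0.03573
DIC = [CO2*]/α₀ = 4.073×10^-5 / 0.03573 = 1.140 mmol/L
CA = (α₁ + 2α₂)·DIC = (0.9616 + 2×0.002649) × 1.140 = 1.10 mmol/L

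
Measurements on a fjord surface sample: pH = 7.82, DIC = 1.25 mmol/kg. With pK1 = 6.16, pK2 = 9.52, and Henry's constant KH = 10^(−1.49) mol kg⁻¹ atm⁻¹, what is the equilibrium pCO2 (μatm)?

α₀ = 1 / (1 + K1/[H⁺] + K1K2/[H⁺]²) = 1 / (1 + 10^+1.66 + 10^-0.04)
   = 1 / (1 + 45.709 + 0.91201) = 1/47.621 = 0.02100
[CO2*] = α₀ × DIC = 0.02100 × 1.25 = 0.02625 mmol/kg
pCO2 = [CO2*]/KH = 2.625×10^-5 / 3.236×10^-2 = 811 μatm

pCO2 = 811 μatm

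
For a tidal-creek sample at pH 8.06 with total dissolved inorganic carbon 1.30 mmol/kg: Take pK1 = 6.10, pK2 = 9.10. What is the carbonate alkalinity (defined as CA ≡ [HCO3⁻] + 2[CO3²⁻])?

CA = 1.39 mmol/kg

CA = [HCO3⁻] + 2[CO3²⁻] = (α₁ + 2α₂)·DIC
At pH 8.06: [H⁺]/K1 = 10^-1.96 = 0.010965, K2/[H⁺] = 10^-1.04 = 0.091201
α₁ = 1/(1 + 0.010965 + 0.091201) = 1/1.1022 = 0.9073; α₂ = α₁·K2/[H⁺] = 0.08275
α₁ + 2α₂ = 1.0728
CA = 1.0728 × 1.30 = 1.39 mmol/kg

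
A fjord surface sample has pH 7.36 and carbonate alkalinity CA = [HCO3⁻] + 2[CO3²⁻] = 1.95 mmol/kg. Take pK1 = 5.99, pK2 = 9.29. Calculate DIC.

CA = [HCO3⁻] + 2[CO3²⁻] = (α₁ + 2α₂)·DIC
At pH 7.36: [H⁺]/K1 = 10^-1.37 = 0.042658, K2/[H⁺] = 10^-1.93 = 0.011749
α₁ = 1/(1 + 0.042658 + 0.011749) = 1/1.0544 = 0.9484; α₂ = α₁·K2/[H⁺] = 0.01114
α₁ + 2α₂ = 0.9707
DIC = CA / (α₁ + 2α₂) = 1.95 / 0.9707 = 2.01 mmol/kg

DIC = 2.01 mmol/kg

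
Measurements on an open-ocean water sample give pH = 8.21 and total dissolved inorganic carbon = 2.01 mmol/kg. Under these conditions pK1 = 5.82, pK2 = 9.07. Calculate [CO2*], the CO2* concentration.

[CO2*] = 7.17 μmol/kg

α₀ = 1 / (1 + K1/[H⁺] + K1K2/[H⁺]²) = 1 / (1 + 10^+2.39 + 10^+1.53)
   = 1 / (1 + 245.47 + 33.884) = 1/280.36 = 0.003567
[CO2*] = α₀ × DIC = 0.003567 × 2.01 = 0.00717 mmol/kg = 7.17 μmol/kg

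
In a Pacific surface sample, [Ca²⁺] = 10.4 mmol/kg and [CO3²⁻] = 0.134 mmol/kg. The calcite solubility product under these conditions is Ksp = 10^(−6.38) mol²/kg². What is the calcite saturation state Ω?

Ω = 3.34

Ksp = 10^(−6.38) = 4.169×10^-7
Ω = [Ca²⁺][CO3²⁻]/Ksp = (10.4×10^-3)(0.134×10^-3) / 4.169×10^-7 = 3.34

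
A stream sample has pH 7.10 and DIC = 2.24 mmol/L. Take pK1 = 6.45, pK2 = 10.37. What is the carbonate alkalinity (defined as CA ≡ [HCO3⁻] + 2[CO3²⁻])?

CA = 1.83 mmol/L

CA = [HCO3⁻] + 2[CO3²⁻] = (α₁ + 2α₂)·DIC
At pH 7.10: [H⁺]/K1 = 10^-0.65 = 0.22387, K2/[H⁺] = 10^-3.27 = 0.00053703
α₁ = 1/(1 + 0.22387 + 0.00053703) = 1/1.2244 = 0.8167; α₂ = α₁·K2/[H⁺] = 0.0004386
α₁ + 2α₂ = 0.8176
CA = 0.8176 × 2.24 = 1.83 mmol/L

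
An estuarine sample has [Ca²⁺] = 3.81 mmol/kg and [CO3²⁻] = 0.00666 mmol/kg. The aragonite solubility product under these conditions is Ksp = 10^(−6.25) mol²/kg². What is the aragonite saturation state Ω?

Ω = 0.0451

Ksp = 10^(−6.25) = 5.623×10^-7
Ω = [Ca²⁺][CO3²⁻]/Ksp = (3.81×10^-3)(0.00666×10^-3) / 5.623×10^-7 = 0.0451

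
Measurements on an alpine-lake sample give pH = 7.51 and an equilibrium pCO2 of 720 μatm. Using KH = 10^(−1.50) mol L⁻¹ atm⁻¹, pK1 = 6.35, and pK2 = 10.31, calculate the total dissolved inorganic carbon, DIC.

DIC = 0.352 mmol/L

[CO2*] = KH · pCO2 = 10^(−1.50) × 720×10^-6 = 2.277×10^-5 mol/L
α₀ = 1/(1 + K1/[H⁺] + K1K2/[H⁺]²) = 1/(1 + 10^+1.16 + 10^-1.64) = 0.06461
DIC = [CO2*]/α₀ = 2.277×10^-5 / 0.06461 = 0.352 mmol/L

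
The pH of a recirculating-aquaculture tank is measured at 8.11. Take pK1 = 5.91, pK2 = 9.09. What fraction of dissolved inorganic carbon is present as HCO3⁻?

α₁ = 0.900

α₁ = 1 / (1 + [H⁺]/K1 + K2/[H⁺]) = 1 / (1 + 10^-2.20 + 10^-0.98)
   = 1 / (1 + 0.0063096 + 0.10471) = 1/1.1110 = 0.9001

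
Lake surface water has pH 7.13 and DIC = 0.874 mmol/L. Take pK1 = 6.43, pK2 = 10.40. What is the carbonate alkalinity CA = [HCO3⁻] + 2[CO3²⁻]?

CA = 0.729 mmol/L

CA = [HCO3⁻] + 2[CO3²⁻] = (α₁ + 2α₂)·DIC
At pH 7.13: [H⁺]/K1 = 10^-0.70 = 0.19953, K2/[H⁺] = 10^-3.27 = 0.00053703
α₁ = 1/(1 + 0.19953 + 0.00053703) = 1/1.2001 = 0.8333; α₂ = α₁·K2/[H⁺] = 0.0004475
α₁ + 2α₂ = 0.8342
CA = 0.8342 × 0.874 = 0.729 mmol/L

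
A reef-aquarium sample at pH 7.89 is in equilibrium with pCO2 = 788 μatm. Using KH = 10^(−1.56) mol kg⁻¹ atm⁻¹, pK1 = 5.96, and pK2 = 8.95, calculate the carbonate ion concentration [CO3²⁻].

[CO2*] = KH · pCO2 = 10^(−1.56) × 788×10^-6 = 2.170×10^-5 mol/kg
α₀ = 1/(1 + K1/[H⁺] + K1K2/[H⁺]²) = 1/(1 + 10^+1.93 + 10^+0.87) = 0.01069
DIC = [CO2*]/α₀ = 2.170×10^-5 / 0.01069 = 2.030 mmol/kg
[CO3²⁻] = α₂·DIC; α₂ = 0.07926, so [CO3²⁻] = 0.07926 × 2.030 = 0.161 mmol/kg

[CO3²⁻] = 0.161 mmol/kg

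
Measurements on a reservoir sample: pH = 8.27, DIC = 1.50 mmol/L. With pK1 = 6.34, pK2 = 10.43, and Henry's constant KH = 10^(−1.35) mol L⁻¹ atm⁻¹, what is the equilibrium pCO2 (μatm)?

α₀ = 1 / (1 + K1/[H⁺] + K1K2/[H⁺]²) = 1 / (1 + 10^+1.93 + 10^-0.23)
   = 1 / (1 + 85.114 + 0.58884) = 1/86.703 = 0.01153
[CO2*] = α₀ × DIC = 0.01153 × 1.50 = 0.01730 mmol/L = 17.30 μmol/L
pCO2 = [CO2*]/KH = 1.730×10^-5 / 4.467×10^-2 = 387 μatm

pCO2 = 387 μatm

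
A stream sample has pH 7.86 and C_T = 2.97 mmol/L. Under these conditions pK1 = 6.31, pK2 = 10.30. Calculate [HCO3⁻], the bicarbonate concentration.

α₁ = 1 / (1 + [H⁺]/K1 + K2/[H⁺]) = 1 / (1 + 10^-1.55 + 10^-2.44)
   = 1 / (1 + 0.028184 + 0.0036308) = 1/1.0318 = 0.9692
[HCO3⁻] = α₁ × DIC = 0.9692 × 2.97 = 2.88 mmol/L

[HCO3⁻] = 2.88 mmol/L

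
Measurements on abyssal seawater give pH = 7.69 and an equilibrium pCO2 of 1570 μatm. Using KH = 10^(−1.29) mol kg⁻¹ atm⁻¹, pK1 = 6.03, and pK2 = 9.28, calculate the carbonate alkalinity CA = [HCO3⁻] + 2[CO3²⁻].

CA = 3.87 mmol/kg

[CO2*] = KH · pCO2 = 10^(−1.29) × 1570×10^-6 = 8.052×10^-5 mol/kg
α₀ = 1/(1 + K1/[H⁺] + K1K2/[H⁺]²) = 1/(1 + 10^+1.66 + 10^+0.07) = 0.02088
DIC = [CO2*]/α₀ = 8.052×10^-5 / 0.02088 = 3.856 mmol/kg
CA = (α₁ + 2α₂)·DIC = (0.9546 + 2×0.02454) × 3.856 = 3.87 mmol/kg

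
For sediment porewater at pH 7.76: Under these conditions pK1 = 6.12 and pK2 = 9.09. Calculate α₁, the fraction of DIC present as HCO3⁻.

α₁ = 1 / (1 + [H⁺]/K1 + K2/[H⁺]) = 1 / (1 + 10^-1.64 + 10^-1.33)
   = 1 / (1 + 0.022909 + 0.046774) = 1/1.0697 = 0.9349

α₁ = 0.935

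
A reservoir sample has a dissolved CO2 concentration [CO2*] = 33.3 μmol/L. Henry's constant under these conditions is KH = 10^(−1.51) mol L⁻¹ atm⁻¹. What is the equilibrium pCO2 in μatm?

KH = 10^(−1.51) = 3.090×10^-2 mol L⁻¹ atm⁻¹
pCO2 = [CO2*]/KH = 33.3×10^-6 / 3.090×10^-2 = 1.08×10^-3 atm = 1080 μatm

pCO2 = 1080 μatm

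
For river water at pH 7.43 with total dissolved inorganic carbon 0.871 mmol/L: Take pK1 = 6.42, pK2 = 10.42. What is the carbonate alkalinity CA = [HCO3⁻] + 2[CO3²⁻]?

CA = 0.794 mmol/L

CA = [HCO3⁻] + 2[CO3²⁻] = (α₁ + 2α₂)·DIC
At pH 7.43: [H⁺]/K1 = 10^-1.01 = 0.097724, K2/[H⁺] = 10^-2.99 = 0.0010233
α₁ = 1/(1 + 0.097724 + 0.0010233) = 1/1.0987 = 0.9101; α₂ = α₁·K2/[H⁺] = 0.0009313
α₁ + 2α₂ = 0.9120
CA = 0.9120 × 0.871 = 0.794 mmol/L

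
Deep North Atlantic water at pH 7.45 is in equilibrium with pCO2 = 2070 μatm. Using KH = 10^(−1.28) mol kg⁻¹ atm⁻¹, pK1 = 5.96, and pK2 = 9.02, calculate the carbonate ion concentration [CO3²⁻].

[CO2*] = KH · pCO2 = 10^(−1.28) × 2070×10^-6 = 1.086×10^-4 mol/kg
α₀ = 1/(1 + K1/[H⁺] + K1K2/[H⁺]²) = 1/(1 + 10^+1.49 + 10^-0.08) = 0.03055
DIC = [CO2*]/α₀ = 1.086×10^-4 / 0.03055 = 3.556 mmol/kg
[CO3²⁻] = α₂·DIC; α₂ = 0.02541, so [CO3²⁻] = 0.02541 × 3.556 = 0.0904 mmol/kg

[CO3²⁻] = 0.0904 mmol/kg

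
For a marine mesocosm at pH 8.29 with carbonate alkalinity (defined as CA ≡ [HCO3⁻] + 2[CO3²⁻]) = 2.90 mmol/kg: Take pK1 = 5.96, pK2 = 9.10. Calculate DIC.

CA = [HCO3⁻] + 2[CO3²⁻] = (α₁ + 2α₂)·DIC
At pH 8.29: [H⁺]/K1 = 10^-2.33 = 0.0046774, K2/[H⁺] = 10^-0.81 = 0.15488
α₁ = 1/(1 + 0.0046774 + 0.15488) = 1/1.1596 = 0.8624; α₂ = α₁·K2/[H⁺] = 0.1336
α₁ + 2α₂ = 1.1295
DIC = CA / (α₁ + 2α₂) = 2.90 / 1.1295 = 2.57 mmol/kg

DIC = 2.57 mmol/kg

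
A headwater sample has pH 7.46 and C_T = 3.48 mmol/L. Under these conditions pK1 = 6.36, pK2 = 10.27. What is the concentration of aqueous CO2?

[CO2*] = 0.256 mmol/L

α₀ = 1 / (1 + K1/[H⁺] + K1K2/[H⁺]²) = 1 / (1 + 10^+1.10 + 10^-1.71)
   = 1 / (1 + 12.589 + 0.019498) = 1/13.609 = 0.07348
[CO2*] = α₀ × DIC = 0.07348 × 3.48 = 0.256 mmol/L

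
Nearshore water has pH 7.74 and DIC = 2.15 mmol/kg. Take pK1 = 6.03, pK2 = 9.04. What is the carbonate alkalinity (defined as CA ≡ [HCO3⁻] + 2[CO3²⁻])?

CA = [HCO3⁻] + 2[CO3²⁻] = (α₁ + 2α₂)·DIC
At pH 7.74: [H⁺]/K1 = 10^-1.71 = 0.019498, K2/[H⁺] = 10^-1.30 = 0.050119
α₁ = 1/(1 + 0.019498 + 0.050119) = 1/1.0696 = 0.9349; α₂ = α₁·K2/[H⁺] = 0.04686
α₁ + 2α₂ = 1.0286
CA = 1.0286 × 2.15 = 2.21 mmol/kg

CA = 2.21 mmol/kg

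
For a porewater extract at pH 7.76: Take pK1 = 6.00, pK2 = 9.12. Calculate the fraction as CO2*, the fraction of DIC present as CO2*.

α₀ = 0.0164

α₀ = 1 / (1 + K1/[H⁺] + K1K2/[H⁺]²) = 1 / (1 + 10^+1.76 + 10^+0.40)
   = 1 / (1 + 57.544 + 2.5119) = 1/61.056 = 0.01638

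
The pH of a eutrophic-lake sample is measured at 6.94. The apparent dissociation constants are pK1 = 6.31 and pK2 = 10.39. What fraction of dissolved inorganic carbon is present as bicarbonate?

α₁ = 0.810

α₁ = 1 / (1 + [H⁺]/K1 + K2/[H⁺]) = 1 / (1 + 10^-0.63 + 10^-3.45)
   = 1 / (1 + 0.23442 + 0.00035481) = 1/1.2348 = 0.8099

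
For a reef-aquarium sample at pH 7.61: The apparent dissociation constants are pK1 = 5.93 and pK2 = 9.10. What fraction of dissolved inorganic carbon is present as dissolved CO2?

α₀ = 0.0198

α₀ = 1 / (1 + K1/[H⁺] + K1K2/[H⁺]²) = 1 / (1 + 10^+1.68 + 10^+0.19)
   = 1 / (1 + 47.863 + 1.5488) = 1/50.412 = 0.01984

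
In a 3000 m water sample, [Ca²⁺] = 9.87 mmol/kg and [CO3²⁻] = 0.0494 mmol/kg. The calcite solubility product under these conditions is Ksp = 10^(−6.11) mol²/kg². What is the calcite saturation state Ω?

Ksp = 10^(−6.11) = 7.762×10^-7
Ω = [Ca²⁺][CO3²⁻]/Ksp = (9.87×10^-3)(0.0494×10^-3) / 7.762×10^-7 = 0.628

Ω = 0.628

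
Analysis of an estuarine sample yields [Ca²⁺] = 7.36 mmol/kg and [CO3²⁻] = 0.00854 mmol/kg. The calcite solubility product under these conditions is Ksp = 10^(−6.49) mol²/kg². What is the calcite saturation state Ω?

Ω = 0.194

Ksp = 10^(−6.49) = 3.236×10^-7
Ω = [Ca²⁺][CO3²⁻]/Ksp = (7.36×10^-3)(0.00854×10^-3) / 3.236×10^-7 = 0.194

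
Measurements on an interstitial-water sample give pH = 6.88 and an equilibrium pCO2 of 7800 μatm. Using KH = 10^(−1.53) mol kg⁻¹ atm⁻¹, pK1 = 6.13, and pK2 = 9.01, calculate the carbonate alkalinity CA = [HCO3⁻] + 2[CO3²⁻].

[CO2*] = KH · pCO2 = 10^(−1.53) × 7800×10^-6 = 2.302×10^-4 mol/kg
α₀ = 1/(1 + K1/[H⁺] + K1K2/[H⁺]²) = 1/(1 + 10^+0.75 + 10^-1.38) = 0.1500
DIC = [CO2*]/α₀ = 2.302×10^-4 / 0.1500 = 1.534 mmol/kg
CA = (α₁ + 2α₂)·DIC = (0.8437 + 2×0.006255) × 1.534 = 1.31 mmol/kg

CA = 1.31 mmol/kg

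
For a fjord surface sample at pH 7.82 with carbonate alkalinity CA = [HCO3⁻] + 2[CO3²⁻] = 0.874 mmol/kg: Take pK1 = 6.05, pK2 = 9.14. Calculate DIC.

DIC = 0.849 mmol/kg

CA = [HCO3⁻] + 2[CO3²⁻] = (α₁ + 2α₂)·DIC
At pH 7.82: [H⁺]/K1 = 10^-1.77 = 0.016982, K2/[H⁺] = 10^-1.32 = 0.047863
α₁ = 1/(1 + 0.016982 + 0.047863) = 1/1.0648 = 0.9391; α₂ = α₁·K2/[H⁺] = 0.04495
α₁ + 2α₂ = 1.0290
DIC = CA / (α₁ + 2α₂) = 0.874 / 1.0290 = 0.849 mmol/kg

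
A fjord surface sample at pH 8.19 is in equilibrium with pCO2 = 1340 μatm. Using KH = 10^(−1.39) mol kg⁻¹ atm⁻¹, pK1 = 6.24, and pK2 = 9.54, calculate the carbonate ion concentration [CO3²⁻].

[CO2*] = KH · pCO2 = 10^(−1.39) × 1340×10^-6 = 5.459×10^-5 mol/kg
α₀ = 1/(1 + K1/[H⁺] + K1K2/[H⁺]²) = 1/(1 + 10^+1.95 + 10^+0.60) = 0.01063
DIC = [CO2*]/α₀ = 5.459×10^-5 / 0.01063 = 5.137 mmol/kg
[CO3²⁻] = α₂·DIC; α₂ = 0.04230, so [CO3²⁻] = 0.04230 × 5.137 = 0.217 mmol/kg

[CO3²⁻] = 0.217 mmol/kg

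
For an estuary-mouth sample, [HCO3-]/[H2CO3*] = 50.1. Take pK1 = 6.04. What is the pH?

From K1 = [H⁺][HCO3-]/[H2CO3*]:  pH = pK1 + log₁₀([HCO3-]/[H2CO3*])
log₁₀(50.1) = +1.700
pH = 6.04 + (+1.700) = 7.74

pH = 7.74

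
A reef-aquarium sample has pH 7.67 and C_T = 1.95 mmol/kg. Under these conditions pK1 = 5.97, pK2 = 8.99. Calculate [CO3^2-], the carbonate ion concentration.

α₂ = 1 / (1 + [H⁺]/K2 + [H⁺]²/(K1K2)) = 1 / (1 + 10^+1.32 + 10^-0.38)
   = 1 / (1 + 20.893 + 0.41687) = 1/22.310 = 0.04482
[CO3²⁻] = α₂ × DIC = 0.04482 × 1.95 = 0.0874 mmol/kg

[CO3²⁻] = 0.0874 mmol/kg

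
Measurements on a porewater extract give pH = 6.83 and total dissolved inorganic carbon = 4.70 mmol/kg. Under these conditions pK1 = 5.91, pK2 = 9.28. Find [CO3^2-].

[CO3²⁻] = 14.8 μmol/kg

α₂ = 1 / (1 + [H⁺]/K2 + [H⁺]²/(K1K2)) = 1 / (1 + 10^+2.45 + 10^+1.53)
   = 1 / (1 + 281.84 + 33.884) = 1/316.72 = 0.003157
[CO3²⁻] = α₂ × DIC = 0.003157 × 4.70 = 0.0148 mmol/kg = 14.8 μmol/kg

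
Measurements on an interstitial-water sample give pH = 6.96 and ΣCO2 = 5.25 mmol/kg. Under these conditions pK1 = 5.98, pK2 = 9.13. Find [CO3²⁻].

α₂ = 1 / (1 + [H⁺]/K2 + [H⁺]²/(K1K2)) = 1 / (1 + 10^+2.17 + 10^+1.19)
   = 1 / (1 + 147.91 + 15.488) = 1/164.40 = 0.006083
[CO3²⁻] = α₂ × DIC = 0.006083 × 5.25 = 0.0319 mmol/kg

[CO3²⁻] = 0.0319 mmol/kg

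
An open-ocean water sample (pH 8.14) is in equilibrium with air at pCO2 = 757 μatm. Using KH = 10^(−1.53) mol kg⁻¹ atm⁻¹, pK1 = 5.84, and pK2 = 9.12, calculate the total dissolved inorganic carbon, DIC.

[CO2*] = KH · pCO2 = 10^(−1.53) × 757×10^-6 = 2.234×10^-5 mol/kg
α₀ = 1/(1 + K1/[H⁺] + K1K2/[H⁺]²) = 1/(1 + 10^+2.30 + 10^+1.32) = 0.004516
DIC = [CO2*]/α₀ = 2.234×10^-5 / 0.004516 = 4.95 mmol/kg

DIC = 4.95 mmol/kg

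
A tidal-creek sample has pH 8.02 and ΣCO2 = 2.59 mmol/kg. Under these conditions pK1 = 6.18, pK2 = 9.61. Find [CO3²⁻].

[CO3²⁻] = 0.0640 mmol/kg

α₂ = 1 / (1 + [H⁺]/K2 + [H⁺]²/(K1K2)) = 1 / (1 + 10^+1.59 + 10^-0.25)
   = 1 / (1 + 38.905 + 0.56234) = 1/40.467 = 0.02471
[CO3²⁻] = α₂ × DIC = 0.02471 × 2.59 = 0.0640 mmol/kg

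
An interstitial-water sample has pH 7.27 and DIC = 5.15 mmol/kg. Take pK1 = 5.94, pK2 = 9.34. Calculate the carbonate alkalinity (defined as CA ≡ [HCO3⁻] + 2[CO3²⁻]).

CA = [HCO3⁻] + 2[CO3²⁻] = (α₁ + 2α₂)·DIC
At pH 7.27: [H⁺]/K1 = 10^-1.33 = 0.046774, K2/[H⁺] = 10^-2.07 = 0.0085114
α₁ = 1/(1 + 0.046774 + 0.0085114) = 1/1.0553 = 0.9476; α₂ = α₁·K2/[H⁺] = 0.008065
α₁ + 2α₂ = 0.9637
CA = 0.9637 × 5.15 = 4.96 mmol/kg

CA = 4.96 mmol/kg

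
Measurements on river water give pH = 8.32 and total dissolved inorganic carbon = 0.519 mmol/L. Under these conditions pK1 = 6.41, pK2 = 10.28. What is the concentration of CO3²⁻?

[CO3²⁻] = 5.56 μmol/L

α₂ = 1 / (1 + [H⁺]/K2 + [H⁺]²/(K1K2)) = 1 / (1 + 10^+1.96 + 10^+0.05)
   = 1 / (1 + 91.201 + 1.1220) = 1/93.323 = 0.01072
[CO3²⁻] = α₂ × DIC = 0.01072 × 0.519 = 0.00556 mmol/L = 5.56 μmol/L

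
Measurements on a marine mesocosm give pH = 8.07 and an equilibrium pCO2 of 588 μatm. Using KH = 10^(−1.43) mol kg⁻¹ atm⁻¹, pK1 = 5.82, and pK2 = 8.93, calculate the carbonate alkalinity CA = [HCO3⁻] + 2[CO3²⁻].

CA = 4.96 mmol/kg

[CO2*] = KH · pCO2 = 10^(−1.43) × 588×10^-6 = 2.185×10^-5 mol/kg
α₀ = 1/(1 + K1/[H⁺] + K1K2/[H⁺]²) = 1/(1 + 10^+2.25 + 10^+1.39) = 0.004917
DIC = [CO2*]/α₀ = 2.185×10^-5 / 0.004917 = 4.443 mmol/kg
CA = (α₁ + 2α₂)·DIC = (0.8744 + 2×0.1207) × 4.443 = 4.96 mmol/kg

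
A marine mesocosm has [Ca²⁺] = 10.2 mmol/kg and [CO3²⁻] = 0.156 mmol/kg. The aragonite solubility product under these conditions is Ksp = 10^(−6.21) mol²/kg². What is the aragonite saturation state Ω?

Ω = 2.58

Ksp = 10^(−6.21) = 6.166×10^-7
Ω = [Ca²⁺][CO3²⁻]/Ksp = (10.2×10^-3)(0.156×10^-3) / 6.166×10^-7 = 2.58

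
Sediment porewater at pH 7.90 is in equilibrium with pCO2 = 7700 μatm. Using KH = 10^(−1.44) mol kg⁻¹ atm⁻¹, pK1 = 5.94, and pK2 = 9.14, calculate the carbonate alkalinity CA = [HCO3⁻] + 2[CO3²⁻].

CA = 28.4 mmol/kg

[CO2*] = KH · pCO2 = 10^(−1.44) × 7700×10^-6 = 2.796×10^-4 mol/kg
α₀ = 1/(1 + K1/[H⁺] + K1K2/[H⁺]²) = 1/(1 + 10^+1.96 + 10^+0.72) = 0.01026
DIC = [CO2*]/α₀ = 2.796×10^-4 / 0.01026 = 27.24 mmol/kg
CA = (α₁ + 2α₂)·DIC = (0.9359 + 2×0.05385) × 27.24 = 28.4 mmol/kg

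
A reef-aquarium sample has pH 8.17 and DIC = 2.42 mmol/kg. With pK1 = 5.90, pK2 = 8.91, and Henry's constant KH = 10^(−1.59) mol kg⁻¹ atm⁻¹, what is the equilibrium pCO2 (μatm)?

pCO2 = 426 μatm

α₀ = 1 / (1 + K1/[H⁺] + K1K2/[H⁺]²) = 1 / (1 + 10^+2.27 + 10^+1.53)
   = 1 / (1 + 186.21 + 33.884) = 1/221.09 = 0.004523
[CO2*] = α₀ × DIC = 0.004523 × 2.42 = 0.01095 mmol/kg = 10.95 μmol/kg
pCO2 = [CO2*]/KH = 1.095×10^-5 / 2.570×10^-2 = 426 μatm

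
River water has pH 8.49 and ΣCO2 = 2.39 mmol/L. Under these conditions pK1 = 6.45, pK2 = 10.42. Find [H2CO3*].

[CO2*] = 0.0214 mmol/L

α₀ = 1 / (1 + K1/[H⁺] + K1K2/[H⁺]²) = 1 / (1 + 10^+2.04 + 10^+0.11)
   = 1 / (1 + 109.65 + 1.2882) = 1/111.94 = 0.008934
[CO2*] = α₀ × DIC = 0.008934 × 2.39 = 0.0214 mmol/L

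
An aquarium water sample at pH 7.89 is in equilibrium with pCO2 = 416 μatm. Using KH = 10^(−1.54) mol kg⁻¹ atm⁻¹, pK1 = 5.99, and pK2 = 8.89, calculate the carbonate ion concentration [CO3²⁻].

[CO3²⁻] = 0.0953 mmol/kg

[CO2*] = KH · pCO2 = 10^(−1.54) × 416×10^-6 = 1.200×10^-5 mol/kg
α₀ = 1/(1 + K1/[H⁺] + K1K2/[H⁺]²) = 1/(1 + 10^+1.90 + 10^+0.90) = 0.01132
DIC = [CO2*]/α₀ = 1.200×10^-5 / 0.01132 = 1.060 mmol/kg
[CO3²⁻] = α₂·DIC; α₂ = 0.08988, so [CO3²⁻] = 0.08988 × 1.060 = 0.0953 mmol/kg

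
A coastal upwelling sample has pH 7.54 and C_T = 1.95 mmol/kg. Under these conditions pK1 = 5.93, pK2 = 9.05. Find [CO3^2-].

[CO3²⁻] = 0.0571 mmol/kg

α₂ = 1 / (1 + [H⁺]/K2 + [H⁺]²/(K1K2)) = 1 / (1 + 10^+1.51 + 10^-0.10)
   = 1 / (1 + 32.359 + 0.79433) = 1/34.154 = 0.02928
[CO3²⁻] = α₂ × DIC = 0.02928 × 1.95 = 0.0571 mmol/kg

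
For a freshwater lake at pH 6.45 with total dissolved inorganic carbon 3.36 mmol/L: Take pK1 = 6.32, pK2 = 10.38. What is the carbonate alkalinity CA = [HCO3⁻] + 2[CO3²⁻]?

CA = [HCO3⁻] + 2[CO3²⁻] = (α₁ + 2α₂)·DIC
At pH 6.45: [H⁺]/K1 = 10^-0.13 = 0.74131, K2/[H⁺] = 10^-3.93 = 0.00011749
α₁ = 1/(1 + 0.74131 + 0.00011749) = 1/1.7414 = 0.5742; α₂ = α₁·K2/[H⁺] = 6.747×10^-5
α₁ + 2α₂ = 0.5744
CA = 0.5744 × 3.36 = 1.93 mmol/L

CA = 1.93 mmol/L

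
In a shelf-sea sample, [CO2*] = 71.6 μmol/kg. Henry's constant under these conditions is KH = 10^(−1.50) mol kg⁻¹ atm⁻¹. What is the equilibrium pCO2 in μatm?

KH = 10^(−1.50) = 3.162×10^-2 mol kg⁻¹ atm⁻¹
pCO2 = [CO2*]/KH = 71.6×10^-6 / 3.162×10^-2 = 2.26×10^-3 atm = 2260 μatm

pCO2 = 2260 μatm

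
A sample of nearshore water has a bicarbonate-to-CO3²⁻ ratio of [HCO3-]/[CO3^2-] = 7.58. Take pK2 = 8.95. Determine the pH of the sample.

pH = 8.07

From K2 = [H⁺][CO3^2-]/[HCO3-]:  pH = pK2 − log₁₀([HCO3-]/[CO3^2-])
log₁₀(7.58) = +0.880
pH = 8.95 − (+0.880) = 8.07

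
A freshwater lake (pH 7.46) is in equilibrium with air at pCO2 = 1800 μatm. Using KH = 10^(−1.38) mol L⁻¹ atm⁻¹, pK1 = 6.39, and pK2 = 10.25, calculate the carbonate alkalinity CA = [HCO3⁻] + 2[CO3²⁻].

[CO2*] = KH · pCO2 = 10^(−1.38) × 1800×10^-6 = 7.504×10^-5 mol/L
α₀ = 1/(1 + K1/[H⁺] + K1K2/[H⁺]²) = 1/(1 + 10^+1.07 + 10^-1.72) = 0.07832
DIC = [CO2*]/α₀ = 7.504×10^-5 / 0.07832 = 0.9581 mmol/L
CA = (α₁ + 2α₂)·DIC = (0.9202 + 2×0.001492) × 0.9581 = 0.884 mmol/L

CA = 0.884 mmol/L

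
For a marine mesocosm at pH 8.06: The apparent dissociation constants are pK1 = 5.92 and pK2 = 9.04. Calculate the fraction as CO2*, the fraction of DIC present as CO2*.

α₀ = 0.00651

α₀ = 1 / (1 + K1/[H⁺] + K1K2/[H⁺]²) = 1 / (1 + 10^+2.14 + 10^+1.16)
   = 1 / (1 + 138.04 + 14.454) = 1/153.49 = 0.006515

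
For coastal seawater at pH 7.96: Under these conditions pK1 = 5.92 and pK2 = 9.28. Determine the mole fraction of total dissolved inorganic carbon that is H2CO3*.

α₀ = 1 / (1 + K1/[H⁺] + K1K2/[H⁺]²) = 1 / (1 + 10^+2.04 + 10^+0.72)
   = 1 / (1 + 109.65 + 5.2481) = 1/115.90 = 0.008628

α₀ = 0.00863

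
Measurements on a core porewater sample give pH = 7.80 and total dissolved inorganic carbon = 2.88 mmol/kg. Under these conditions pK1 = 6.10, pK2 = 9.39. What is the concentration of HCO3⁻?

α₁ = 1 / (1 + [H⁺]/K1 + K2/[H⁺]) = 1 / (1 + 10^-1.70 + 10^-1.59)
   = 1 / (1 + 0.019953 + 0.025704) = 1/1.0457 = 0.9563
[HCO3⁻] = α₁ × DIC = 0.9563 × 2.88 = 2.75 mmol/kg

[HCO3⁻] = 2.75 mmol/kg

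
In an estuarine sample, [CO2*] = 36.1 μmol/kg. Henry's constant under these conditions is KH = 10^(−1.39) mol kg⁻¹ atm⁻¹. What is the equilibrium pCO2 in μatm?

KH = 10^(−1.39) = 4.074×10^-2 mol kg⁻¹ atm⁻¹
pCO2 = [CO2*]/KH = 36.1×10^-6 / 4.074×10^-2 = 8.86×10^-4 atm = 886 μatm

pCO2 = 886 μatm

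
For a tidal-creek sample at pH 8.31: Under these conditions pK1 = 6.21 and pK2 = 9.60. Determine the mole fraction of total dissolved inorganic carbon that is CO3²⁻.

α₂ = 1 / (1 + [H⁺]/K2 + [H⁺]²/(K1K2)) = 1 / (1 + 10^+1.29 + 10^-0.81)
   = 1 / (1 + 19.498 + 0.15488) = 1/20.653 = 0.04842

α₂ = 0.0484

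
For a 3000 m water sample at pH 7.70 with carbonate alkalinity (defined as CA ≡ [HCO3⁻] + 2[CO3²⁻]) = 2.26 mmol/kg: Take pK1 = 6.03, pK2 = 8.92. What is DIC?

DIC = 2.18 mmol/kg

CA = [HCO3⁻] + 2[CO3²⁻] = (α₁ + 2α₂)·DIC
At pH 7.70: [H⁺]/K1 = 10^-1.67 = 0.021380, K2/[H⁺] = 10^-1.22 = 0.060256
α₁ = 1/(1 + 0.021380 + 0.060256) = 1/1.0816 = 0.9245; α₂ = α₁·K2/[H⁺] = 0.05571
α₁ + 2α₂ = 1.0359
DIC = CA / (α₁ + 2α₂) = 2.26 / 1.0359 = 2.18 mmol/kg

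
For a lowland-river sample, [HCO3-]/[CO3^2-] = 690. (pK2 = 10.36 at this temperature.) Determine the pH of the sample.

pH = 7.52

From K2 = [H⁺][CO3^2-]/[HCO3-]:  pH = pK2 − log₁₀([HCO3-]/[CO3^2-])
log₁₀(690) = +2.839
pH = 10.36 − (+2.839) = 7.52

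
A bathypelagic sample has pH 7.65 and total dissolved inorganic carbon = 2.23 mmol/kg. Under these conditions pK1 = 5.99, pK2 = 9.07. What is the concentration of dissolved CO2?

[CO2*] = 0.0460 mmol/kg

α₀ = 1 / (1 + K1/[H⁺] + K1K2/[H⁺]²) = 1 / (1 + 10^+1.66 + 10^+0.24)
   = 1 / (1 + 45.709 + 1.7378) = 1/48.447 = 0.02064
[CO2*] = α₀ × DIC = 0.02064 × 2.23 = 0.0460 mmol/kg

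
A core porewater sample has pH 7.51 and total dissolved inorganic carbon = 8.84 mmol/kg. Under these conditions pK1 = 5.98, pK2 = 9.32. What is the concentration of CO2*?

α₀ = 1 / (1 + K1/[H⁺] + K1K2/[H⁺]²) = 1 / (1 + 10^+1.53 + 10^-0.28)
   = 1 / (1 + 33.884 + 0.52481) = 1/35.409 = 0.02824
[CO2*] = α₀ × DIC = 0.02824 × 8.84 = 0.250 mmol/kg

[CO2*] = 0.250 mmol/kg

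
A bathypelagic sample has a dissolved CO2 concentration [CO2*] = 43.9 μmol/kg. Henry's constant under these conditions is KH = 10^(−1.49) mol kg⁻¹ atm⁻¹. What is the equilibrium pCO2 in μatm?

KH = 10^(−1.49) = 3.236×10^-2 mol kg⁻¹ atm⁻¹
pCO2 = [CO2*]/KH = 43.9×10^-6 / 3.236×10^-2 = 1.36×10^-3 atm = 1360 μatm

pCO2 = 1360 μatm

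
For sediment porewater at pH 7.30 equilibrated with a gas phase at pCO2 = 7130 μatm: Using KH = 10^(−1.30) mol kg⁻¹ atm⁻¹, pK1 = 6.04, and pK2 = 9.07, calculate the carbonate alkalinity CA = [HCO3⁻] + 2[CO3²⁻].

[CO2*] = KH · pCO2 = 10^(−1.30) × 7130×10^-6 = 3.573×10^-4 mol/kg
α₀ = 1/(1 + K1/[H⁺] + K1K2/[H⁺]²) = 1/(1 + 10^+1.26 + 10^-0.51) = 0.05127
DIC = [CO2*]/α₀ = 3.573×10^-4 / 0.05127 = 6.970 mmol/kg
CA = (α₁ + 2α₂)·DIC = (0.9329 + 2×0.01584) × 6.970 = 6.72 mmol/kg

CA = 6.72 mmol/kg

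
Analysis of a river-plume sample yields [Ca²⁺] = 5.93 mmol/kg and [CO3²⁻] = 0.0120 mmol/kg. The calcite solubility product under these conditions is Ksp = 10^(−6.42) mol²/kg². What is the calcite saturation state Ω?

Ω = 0.187

Ksp = 10^(−6.42) = 3.802×10^-7
Ω = [Ca²⁺][CO3²⁻]/Ksp = (5.93×10^-3)(0.0120×10^-3) / 3.802×10^-7 = 0.187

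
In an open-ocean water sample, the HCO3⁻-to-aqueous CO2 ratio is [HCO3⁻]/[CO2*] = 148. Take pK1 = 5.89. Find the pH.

From K1 = [H⁺][HCO3⁻]/[CO2*]:  pH = pK1 + log₁₀([HCO3⁻]/[CO2*])
log₁₀(148) = +2.170
pH = 5.89 + (+2.170) = 8.06

pH = 8.06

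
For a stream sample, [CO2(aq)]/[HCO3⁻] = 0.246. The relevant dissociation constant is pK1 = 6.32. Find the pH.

From K1 = [H⁺][HCO3⁻]/[CO2(aq)]:  pH = pK1 − log₁₀([CO2(aq)]/[HCO3⁻])
log₁₀(0.246) = -0.609
pH = 6.32 − (-0.609) = 6.93

pH = 6.93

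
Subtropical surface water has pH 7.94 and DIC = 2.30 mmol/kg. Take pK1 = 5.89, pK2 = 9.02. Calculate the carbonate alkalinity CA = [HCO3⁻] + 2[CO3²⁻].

CA = 2.46 mmol/kg

CA = [HCO3⁻] + 2[CO3²⁻] = (α₁ + 2α₂)·DIC
At pH 7.94: [H⁺]/K1 = 10^-2.05 = 0.0089125, K2/[H⁺] = 10^-1.08 = 0.083176
α₁ = 1/(1 + 0.0089125 + 0.083176) = 1/1.0921 = 0.9157; α₂ = α₁·K2/[H⁺] = 0.07616
α₁ + 2α₂ = 1.0680
CA = 1.0680 × 2.30 = 2.46 mmol/kg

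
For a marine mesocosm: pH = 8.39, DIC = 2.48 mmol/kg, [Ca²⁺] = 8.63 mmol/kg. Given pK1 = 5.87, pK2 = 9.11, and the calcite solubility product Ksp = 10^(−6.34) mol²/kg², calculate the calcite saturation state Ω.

α₂ = 1 / (1 + [H⁺]/K2 + [H⁺]²/(K1K2)) = 1 / (1 + 10^+0.72 + 10^-1.80)
   = 1 / (1 + 5.2481 + 0.015849) = 1/6.2639 = 0.1596
[CO3²⁻] = α₂ × DIC = 0.1596 × 2.48 = 0.3959 mmol/kg
Ksp = 10^(−6.34) = 4.571×10^-7
Ω = [Ca²⁺][CO3²⁻]/Ksp = (8.63×10^-3)(3.959×10^-4) / 4.571×10^-7 = 7.48

Ω = 7.48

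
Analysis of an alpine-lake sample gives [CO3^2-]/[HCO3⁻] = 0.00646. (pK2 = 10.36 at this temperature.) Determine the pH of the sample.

pH = 8.17

From K2 = [H⁺][CO3^2-]/[HCO3⁻]:  pH = pK2 + log₁₀([CO3^2-]/[HCO3⁻])
log₁₀(0.00646) = -2.190
pH = 10.36 + (-2.190) = 8.17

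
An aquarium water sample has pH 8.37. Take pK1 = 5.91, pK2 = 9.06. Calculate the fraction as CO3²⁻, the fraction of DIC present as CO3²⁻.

α₂ = 0.169

α₂ = 1 / (1 + [H⁺]/K2 + [H⁺]²/(K1K2)) = 1 / (1 + 10^+0.69 + 10^-1.77)
   = 1 / (1 + 4.8978 + 0.016982) = 1/5.9148 = 0.1691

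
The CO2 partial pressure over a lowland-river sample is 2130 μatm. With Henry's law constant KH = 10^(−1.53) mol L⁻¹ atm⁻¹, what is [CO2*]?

[CO2*] = 62.9 μmol/L

KH = 10^(−1.53) = 2.951×10^-2 mol L⁻¹ atm⁻¹
[CO2*] = KH · pCO2 = 2.951×10^-2 × 2130×10^-6 atm = 6.29×10^-5 mol/L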